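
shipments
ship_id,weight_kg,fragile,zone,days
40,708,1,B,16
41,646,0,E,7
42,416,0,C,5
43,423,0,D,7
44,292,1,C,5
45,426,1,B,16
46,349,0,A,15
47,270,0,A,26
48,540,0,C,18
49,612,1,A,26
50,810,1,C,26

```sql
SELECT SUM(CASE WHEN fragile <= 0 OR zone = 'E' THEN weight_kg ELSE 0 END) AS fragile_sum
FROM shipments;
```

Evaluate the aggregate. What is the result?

ship_id=40: ✗
ship_id=41: ✓ → 646
ship_id=42: ✓ → 416
ship_id=43: ✓ → 423
ship_id=44: ✗
ship_id=45: ✗
ship_id=46: ✓ → 349
ship_id=47: ✓ → 270
ship_id=48: ✓ → 540
ship_id=49: ✗
ship_id=50: ✗
fragile_sum = 646 + 416 + 423 + 349 + 270 + 540 = 2644

2644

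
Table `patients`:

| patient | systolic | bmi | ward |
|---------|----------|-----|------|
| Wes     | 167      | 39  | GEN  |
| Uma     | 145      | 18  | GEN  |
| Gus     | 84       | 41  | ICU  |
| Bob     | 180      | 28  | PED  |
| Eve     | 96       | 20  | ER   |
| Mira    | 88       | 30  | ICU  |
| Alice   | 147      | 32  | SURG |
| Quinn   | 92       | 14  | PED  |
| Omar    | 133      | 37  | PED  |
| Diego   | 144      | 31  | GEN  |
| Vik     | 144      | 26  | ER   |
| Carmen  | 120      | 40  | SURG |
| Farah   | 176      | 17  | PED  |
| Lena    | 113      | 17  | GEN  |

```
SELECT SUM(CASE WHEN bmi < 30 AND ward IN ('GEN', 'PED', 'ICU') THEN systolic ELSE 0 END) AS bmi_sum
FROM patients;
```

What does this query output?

706

patient=Wes: ✗
patient=Uma: ✓ → 145
patient=Gus: ✗
patient=Bob: ✓ → 180
patient=Eve: ✗
patient=Mira: ✗
patient=Alice: ✗
patient=Quinn: ✓ → 92
patient=Omar: ✗
patient=Diego: ✗
patient=Vik: ✗
patient=Carmen: ✗
patient=Farah: ✓ → 176
patient=Lena: ✓ → 113
bmi_sum = 145 + 180 + 92 + 176 + 113 = 706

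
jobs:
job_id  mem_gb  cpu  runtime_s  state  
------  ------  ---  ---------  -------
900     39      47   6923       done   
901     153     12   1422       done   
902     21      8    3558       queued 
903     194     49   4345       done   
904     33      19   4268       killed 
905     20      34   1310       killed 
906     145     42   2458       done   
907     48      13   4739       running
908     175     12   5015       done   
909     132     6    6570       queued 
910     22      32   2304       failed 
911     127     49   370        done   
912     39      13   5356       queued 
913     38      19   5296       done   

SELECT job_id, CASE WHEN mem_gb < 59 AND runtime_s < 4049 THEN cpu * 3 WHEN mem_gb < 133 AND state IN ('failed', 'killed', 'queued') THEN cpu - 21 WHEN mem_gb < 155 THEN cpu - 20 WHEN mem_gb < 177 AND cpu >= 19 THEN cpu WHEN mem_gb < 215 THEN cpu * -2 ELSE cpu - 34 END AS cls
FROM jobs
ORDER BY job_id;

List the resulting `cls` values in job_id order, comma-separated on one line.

27, -8, 24, -98, -2, 102, 22, -7, -24, -15, 96, 29, -8, -1

job_id=900: mem_gb < 155 → 27
job_id=901: mem_gb < 155 → -8
job_id=902: mem_gb < 59 AND runtime_s < 4049 → 24
job_id=903: mem_gb < 215 → -98
job_id=904: mem_gb < 133 AND state IN ('failed', 'killed', 'queued') → -2
job_id=905: mem_gb < 59 AND runtime_s < 4049 → 102
job_id=906: mem_gb < 155 → 22
job_id=907: mem_gb < 155 → -7
job_id=908: mem_gb < 215 → -24
job_id=909: mem_gb < 133 AND state IN ('failed', 'killed', 'queued') → -15
job_id=910: mem_gb < 59 AND runtime_s < 4049 → 96
job_id=911: mem_gb < 155 → 29
job_id=912: mem_gb < 133 AND state IN ('failed', 'killed', 'queued') → -8
job_id=913: mem_gb < 155 → -1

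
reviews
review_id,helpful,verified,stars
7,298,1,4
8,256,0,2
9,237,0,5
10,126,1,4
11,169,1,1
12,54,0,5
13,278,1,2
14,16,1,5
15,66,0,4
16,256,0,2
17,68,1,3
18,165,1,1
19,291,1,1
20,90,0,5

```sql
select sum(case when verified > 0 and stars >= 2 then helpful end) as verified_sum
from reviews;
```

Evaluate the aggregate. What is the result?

review_id=7: ✓ → 298
review_id=8: ✗
review_id=9: ✗
review_id=10: ✓ → 126
review_id=11: ✗
review_id=12: ✗
review_id=13: ✓ → 278
review_id=14: ✓ → 16
review_id=15: ✗
review_id=16: ✗
review_id=17: ✓ → 68
review_id=18: ✗
review_id=19: ✗
review_id=20: ✗
verified_sum = 298 + 126 + 278 + 16 + 68 = 786

786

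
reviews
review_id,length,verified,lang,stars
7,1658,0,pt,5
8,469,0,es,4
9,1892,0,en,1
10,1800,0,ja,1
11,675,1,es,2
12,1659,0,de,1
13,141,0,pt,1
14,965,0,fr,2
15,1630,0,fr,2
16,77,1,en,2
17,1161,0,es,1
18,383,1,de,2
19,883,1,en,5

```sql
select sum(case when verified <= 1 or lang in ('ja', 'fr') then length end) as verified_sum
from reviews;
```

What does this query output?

13393

review_id=7: ✓ → 1658
review_id=8: ✓ → 469
review_id=9: ✓ → 1892
review_id=10: ✓ → 1800
review_id=11: ✓ → 675
review_id=12: ✓ → 1659
review_id=13: ✓ → 141
review_id=14: ✓ → 965
review_id=15: ✓ → 1630
review_id=16: ✓ → 77
review_id=17: ✓ → 1161
review_id=18: ✓ → 383
review_id=19: ✓ → 883
verified_sum = 1658 + 469 + 1892 + 1800 + 675 + 1659 + 141 + 965 + 1630 + 77 + 1161 + 383 + 883 = 13393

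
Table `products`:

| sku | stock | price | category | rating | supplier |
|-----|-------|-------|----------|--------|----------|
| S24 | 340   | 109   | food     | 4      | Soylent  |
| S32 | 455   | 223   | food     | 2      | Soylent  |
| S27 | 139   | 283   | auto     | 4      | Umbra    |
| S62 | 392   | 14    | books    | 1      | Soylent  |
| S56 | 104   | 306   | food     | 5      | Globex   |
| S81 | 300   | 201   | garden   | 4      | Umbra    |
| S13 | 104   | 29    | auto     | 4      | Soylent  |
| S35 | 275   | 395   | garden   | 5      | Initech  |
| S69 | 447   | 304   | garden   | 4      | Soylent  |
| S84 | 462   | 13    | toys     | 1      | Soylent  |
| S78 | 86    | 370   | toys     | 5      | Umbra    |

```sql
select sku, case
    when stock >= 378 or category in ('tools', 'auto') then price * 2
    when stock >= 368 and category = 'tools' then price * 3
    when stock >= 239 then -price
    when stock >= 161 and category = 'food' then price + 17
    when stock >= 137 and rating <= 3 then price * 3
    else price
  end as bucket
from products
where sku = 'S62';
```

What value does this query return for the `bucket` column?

sku = S62: stock=392, price=14, category=books, rating=1, supplier=Soylent.
stock >= 378 or category in ('tools', 'auto') → true → 28

28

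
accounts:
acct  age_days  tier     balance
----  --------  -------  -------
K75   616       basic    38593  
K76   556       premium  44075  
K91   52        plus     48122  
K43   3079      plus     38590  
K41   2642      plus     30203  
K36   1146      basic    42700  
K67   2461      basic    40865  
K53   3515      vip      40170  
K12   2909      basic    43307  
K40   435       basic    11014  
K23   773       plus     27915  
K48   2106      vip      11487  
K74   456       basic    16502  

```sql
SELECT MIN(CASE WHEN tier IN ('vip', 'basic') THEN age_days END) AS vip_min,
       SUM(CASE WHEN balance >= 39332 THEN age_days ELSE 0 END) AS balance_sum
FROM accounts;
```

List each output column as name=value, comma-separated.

[vip_min: tier IN ('vip', 'basic')]
acct=K75: ✓ → 616
acct=K76: ✗
acct=K91: ✗
acct=K43: ✗
acct=K41: ✗
acct=K36: ✓ → 1146
acct=K67: ✓ → 2461
acct=K53: ✓ → 3515
acct=K12: ✓ → 2909
acct=K40: ✓ → 435
acct=K23: ✗
acct=K48: ✓ → 2106
acct=K74: ✓ → 456
vip_min = MIN(616, 1146, 2461, 3515, 2909, 435, 2106, 456) = 435
—
[balance_sum: balance >= 39332]
acct=K75: ✗
acct=K76: ✓ → 556
acct=K91: ✓ → 52
acct=K43: ✗
acct=K41: ✗
acct=K36: ✓ → 1146
acct=K67: ✓ → 2461
acct=K53: ✓ → 3515
acct=K12: ✓ → 2909
acct=K40: ✗
acct=K23: ✗
acct=K48: ✗
acct=K74: ✗
balance_sum = 556 + 52 + 1146 + 2461 + 3515 + 2909 = 10639

vip_min=435, balance_sum=10639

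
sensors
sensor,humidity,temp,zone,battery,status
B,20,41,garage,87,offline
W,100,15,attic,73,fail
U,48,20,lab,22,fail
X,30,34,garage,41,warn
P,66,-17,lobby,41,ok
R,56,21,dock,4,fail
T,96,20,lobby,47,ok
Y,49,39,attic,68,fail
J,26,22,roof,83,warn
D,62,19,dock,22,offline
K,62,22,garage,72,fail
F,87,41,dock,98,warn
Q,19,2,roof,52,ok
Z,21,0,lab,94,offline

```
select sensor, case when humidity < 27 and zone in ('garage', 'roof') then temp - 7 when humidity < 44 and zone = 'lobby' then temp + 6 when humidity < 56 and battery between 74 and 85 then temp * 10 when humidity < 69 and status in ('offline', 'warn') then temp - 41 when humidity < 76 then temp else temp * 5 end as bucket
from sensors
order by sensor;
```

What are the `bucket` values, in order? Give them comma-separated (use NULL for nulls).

sensor=B: humidity < 27 and zone in ('garage', 'roof') → 34
sensor=D: humidity < 69 and status in ('offline', 'warn') → -22
sensor=F: ELSE → 205
sensor=J: humidity < 27 and zone in ('garage', 'roof') → 15
sensor=K: humidity < 76 → 22
sensor=P: humidity < 76 → -17
sensor=Q: humidity < 27 and zone in ('garage', 'roof') → -5
sensor=R: humidity < 76 → 21
sensor=T: ELSE → 100
sensor=U: humidity < 76 → 20
sensor=W: ELSE → 75
sensor=X: humidity < 69 and status in ('offline', 'warn') → -7
sensor=Y: humidity < 76 → 39
sensor=Z: humidity < 69 and status in ('offline', 'warn') → -41

34, -22, 205, 15, 22, -17, -5, 21, 100, 20, 75, -7, 39, -41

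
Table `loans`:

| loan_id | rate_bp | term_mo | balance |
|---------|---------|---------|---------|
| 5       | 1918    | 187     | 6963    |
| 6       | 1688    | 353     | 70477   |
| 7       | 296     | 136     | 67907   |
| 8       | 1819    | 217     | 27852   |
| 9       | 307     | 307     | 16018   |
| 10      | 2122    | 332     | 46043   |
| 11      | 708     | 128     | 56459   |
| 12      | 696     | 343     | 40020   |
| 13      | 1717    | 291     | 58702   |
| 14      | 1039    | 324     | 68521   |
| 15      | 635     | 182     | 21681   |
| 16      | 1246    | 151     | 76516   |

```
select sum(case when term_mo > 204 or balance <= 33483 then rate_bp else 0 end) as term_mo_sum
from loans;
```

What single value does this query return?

11941

loan_id=5: ✓ → 1918
loan_id=6: ✓ → 1688
loan_id=7: ✗
loan_id=8: ✓ → 1819
loan_id=9: ✓ → 307
loan_id=10: ✓ → 2122
loan_id=11: ✗
loan_id=12: ✓ → 696
loan_id=13: ✓ → 1717
loan_id=14: ✓ → 1039
loan_id=15: ✓ → 635
loan_id=16: ✗
term_mo_sum = 1918 + 1688 + 1819 + 307 + 2122 + 696 + 1717 + 1039 + 635 = 11941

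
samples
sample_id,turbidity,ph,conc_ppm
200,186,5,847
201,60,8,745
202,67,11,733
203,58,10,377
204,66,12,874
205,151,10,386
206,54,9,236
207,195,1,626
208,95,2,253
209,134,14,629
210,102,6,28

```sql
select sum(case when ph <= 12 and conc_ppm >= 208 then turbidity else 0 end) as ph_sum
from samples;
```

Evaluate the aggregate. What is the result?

932

sample_id=200: ✓ → 186
sample_id=201: ✓ → 60
sample_id=202: ✓ → 67
sample_id=203: ✓ → 58
sample_id=204: ✓ → 66
sample_id=205: ✓ → 151
sample_id=206: ✓ → 54
sample_id=207: ✓ → 195
sample_id=208: ✓ → 95
sample_id=209: ✗
sample_id=210: ✗
ph_sum = 186 + 60 + 67 + 58 + 66 + 151 + 54 + 195 + 95 = 932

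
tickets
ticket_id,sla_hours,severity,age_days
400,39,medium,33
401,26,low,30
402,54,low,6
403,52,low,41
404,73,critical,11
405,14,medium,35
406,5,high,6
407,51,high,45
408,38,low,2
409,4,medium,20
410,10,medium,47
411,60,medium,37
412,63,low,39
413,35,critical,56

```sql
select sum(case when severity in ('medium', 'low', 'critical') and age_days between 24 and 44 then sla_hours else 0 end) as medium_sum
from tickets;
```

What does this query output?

254

ticket_id=400: ✓ → 39
ticket_id=401: ✓ → 26
ticket_id=402: ✗
ticket_id=403: ✓ → 52
ticket_id=404: ✗
ticket_id=405: ✓ → 14
ticket_id=406: ✗
ticket_id=407: ✗
ticket_id=408: ✗
ticket_id=409: ✗
ticket_id=410: ✗
ticket_id=411: ✓ → 60
ticket_id=412: ✓ → 63
ticket_id=413: ✗
medium_sum = 39 + 26 + 52 + 14 + 60 + 63 = 254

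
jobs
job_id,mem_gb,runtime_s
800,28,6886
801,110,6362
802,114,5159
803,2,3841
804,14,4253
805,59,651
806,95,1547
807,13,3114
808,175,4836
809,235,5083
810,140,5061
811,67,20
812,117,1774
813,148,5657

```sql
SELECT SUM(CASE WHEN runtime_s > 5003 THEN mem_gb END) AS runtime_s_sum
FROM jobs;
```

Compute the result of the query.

775

job_id=800: ✓ → 28
job_id=801: ✓ → 110
job_id=802: ✓ → 114
job_id=803: ✗
job_id=804: ✗
job_id=805: ✗
job_id=806: ✗
job_id=807: ✗
job_id=808: ✗
job_id=809: ✓ → 235
job_id=810: ✓ → 140
job_id=811: ✗
job_id=812: ✗
job_id=813: ✓ → 148
runtime_s_sum = 28 + 110 + 114 + 235 + 140 + 148 = 775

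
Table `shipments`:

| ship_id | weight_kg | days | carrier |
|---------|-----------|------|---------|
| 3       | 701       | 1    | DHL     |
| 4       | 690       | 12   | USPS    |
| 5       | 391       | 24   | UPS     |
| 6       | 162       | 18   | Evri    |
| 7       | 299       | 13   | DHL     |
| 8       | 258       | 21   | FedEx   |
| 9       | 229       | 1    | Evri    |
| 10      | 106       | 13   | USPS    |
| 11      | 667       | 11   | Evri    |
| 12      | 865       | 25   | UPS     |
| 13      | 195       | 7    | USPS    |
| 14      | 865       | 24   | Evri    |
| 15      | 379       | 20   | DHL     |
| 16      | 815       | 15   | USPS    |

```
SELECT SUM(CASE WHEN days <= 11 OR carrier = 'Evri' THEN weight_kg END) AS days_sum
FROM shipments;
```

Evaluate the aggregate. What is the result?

2819

ship_id=3: ✓ → 701
ship_id=4: ✗
ship_id=5: ✗
ship_id=6: ✓ → 162
ship_id=7: ✗
ship_id=8: ✗
ship_id=9: ✓ → 229
ship_id=10: ✗
ship_id=11: ✓ → 667
ship_id=12: ✗
ship_id=13: ✓ → 195
ship_id=14: ✓ → 865
ship_id=15: ✗
ship_id=16: ✗
days_sum = 701 + 162 + 229 + 667 + 195 + 865 = 2819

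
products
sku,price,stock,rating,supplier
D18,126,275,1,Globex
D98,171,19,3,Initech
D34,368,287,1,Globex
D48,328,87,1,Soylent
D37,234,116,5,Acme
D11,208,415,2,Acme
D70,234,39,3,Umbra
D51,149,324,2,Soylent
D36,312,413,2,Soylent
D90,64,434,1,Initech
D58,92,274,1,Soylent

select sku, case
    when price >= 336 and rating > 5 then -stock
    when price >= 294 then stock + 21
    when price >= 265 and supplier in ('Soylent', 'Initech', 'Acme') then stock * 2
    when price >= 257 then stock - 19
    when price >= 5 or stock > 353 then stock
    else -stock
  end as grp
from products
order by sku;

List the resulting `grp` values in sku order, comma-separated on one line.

sku=D11: price >= 5 or stock > 353 → 415
sku=D18: price >= 5 or stock > 353 → 275
sku=D34: price >= 294 → 308
sku=D36: price >= 294 → 434
sku=D37: price >= 5 or stock > 353 → 116
sku=D48: price >= 294 → 108
sku=D51: price >= 5 or stock > 353 → 324
sku=D58: price >= 5 or stock > 353 → 274
sku=D70: price >= 5 or stock > 353 → 39
sku=D90: price >= 5 or stock > 353 → 434
sku=D98: price >= 5 or stock > 353 → 19

415, 275, 308, 434, 116, 108, 324, 274, 39, 434, 19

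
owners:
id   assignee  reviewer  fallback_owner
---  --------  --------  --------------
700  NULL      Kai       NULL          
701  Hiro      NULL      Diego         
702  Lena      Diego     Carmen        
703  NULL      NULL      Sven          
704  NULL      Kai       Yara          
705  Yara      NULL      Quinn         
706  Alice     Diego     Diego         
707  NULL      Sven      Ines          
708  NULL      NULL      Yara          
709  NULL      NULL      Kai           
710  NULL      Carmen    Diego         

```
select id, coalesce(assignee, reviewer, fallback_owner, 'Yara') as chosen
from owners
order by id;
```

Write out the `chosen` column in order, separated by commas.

Kai, Hiro, Lena, Sven, Kai, Yara, Alice, Sven, Yara, Kai, Carmen

id=700: assignee=NULL, reviewer=Kai → Kai
id=701: assignee=Hiro → Hiro
id=702: assignee=Lena → Lena
id=703: assignee=NULL, reviewer=NULL, fallback_owner=Sven → Sven
id=704: assignee=NULL, reviewer=Kai → Kai
id=705: assignee=Yara → Yara
id=706: assignee=Alice → Alice
id=707: assignee=NULL, reviewer=Sven → Sven
id=708: assignee=NULL, reviewer=NULL, fallback_owner=Yara → Yara
id=709: assignee=NULL, reviewer=NULL, fallback_owner=Kai → Kai
id=710: assignee=NULL, reviewer=Carmen → Carmen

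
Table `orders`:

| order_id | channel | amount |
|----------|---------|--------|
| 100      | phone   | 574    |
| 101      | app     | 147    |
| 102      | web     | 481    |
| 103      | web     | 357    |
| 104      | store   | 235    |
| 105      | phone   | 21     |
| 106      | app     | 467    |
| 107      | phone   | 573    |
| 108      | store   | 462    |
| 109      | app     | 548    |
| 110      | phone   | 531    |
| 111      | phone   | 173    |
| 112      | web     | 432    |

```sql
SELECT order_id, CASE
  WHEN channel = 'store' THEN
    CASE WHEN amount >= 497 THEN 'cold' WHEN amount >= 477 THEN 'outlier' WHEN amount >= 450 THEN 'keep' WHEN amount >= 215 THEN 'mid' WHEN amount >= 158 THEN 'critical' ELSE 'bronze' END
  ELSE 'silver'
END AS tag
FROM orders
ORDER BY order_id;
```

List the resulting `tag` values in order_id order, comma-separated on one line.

order_id=100: channel='phone' → outer ELSE → silver
order_id=101: channel='app' → outer ELSE → silver
order_id=102: channel='web' → outer ELSE → silver
order_id=103: channel='web' → outer ELSE → silver
order_id=104: channel='store' → inner[amount >= 215] → mid
order_id=105: channel='phone' → outer ELSE → silver
order_id=106: channel='app' → outer ELSE → silver
order_id=107: channel='phone' → outer ELSE → silver
order_id=108: channel='store' → inner[amount >= 450] → keep
order_id=109: channel='app' → outer ELSE → silver
order_id=110: channel='phone' → outer ELSE → silver
order_id=111: channel='phone' → outer ELSE → silver
order_id=112: channel='web' → outer ELSE → silver

silver, silver, silver, silver, mid, silver, silver, silver, keep, silver, silver, silver, silver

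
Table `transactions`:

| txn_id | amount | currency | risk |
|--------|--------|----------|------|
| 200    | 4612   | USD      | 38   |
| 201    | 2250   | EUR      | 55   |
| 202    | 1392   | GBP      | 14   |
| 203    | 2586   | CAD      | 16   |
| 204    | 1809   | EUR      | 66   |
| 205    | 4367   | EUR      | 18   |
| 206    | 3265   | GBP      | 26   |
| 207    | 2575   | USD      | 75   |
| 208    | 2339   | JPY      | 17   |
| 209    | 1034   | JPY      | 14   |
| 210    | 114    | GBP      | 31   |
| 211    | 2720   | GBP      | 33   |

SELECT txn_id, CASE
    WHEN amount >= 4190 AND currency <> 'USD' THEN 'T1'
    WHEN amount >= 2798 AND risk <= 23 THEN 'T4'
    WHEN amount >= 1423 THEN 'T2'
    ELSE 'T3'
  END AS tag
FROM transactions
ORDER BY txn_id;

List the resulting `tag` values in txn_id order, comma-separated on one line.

txn_id=200: amount >= 1423 → T2
txn_id=201: amount >= 1423 → T2
txn_id=202: ELSE → T3
txn_id=203: amount >= 1423 → T2
txn_id=204: amount >= 1423 → T2
txn_id=205: amount >= 4190 AND currency <> 'USD' → T1
txn_id=206: amount >= 1423 → T2
txn_id=207: amount >= 1423 → T2
txn_id=208: amount >= 1423 → T2
txn_id=209: ELSE → T3
txn_id=210: ELSE → T3
txn_id=211: amount >= 1423 → T2

T2, T2, T3, T2, T2, T1, T2, T2, T2, T3, T3, T2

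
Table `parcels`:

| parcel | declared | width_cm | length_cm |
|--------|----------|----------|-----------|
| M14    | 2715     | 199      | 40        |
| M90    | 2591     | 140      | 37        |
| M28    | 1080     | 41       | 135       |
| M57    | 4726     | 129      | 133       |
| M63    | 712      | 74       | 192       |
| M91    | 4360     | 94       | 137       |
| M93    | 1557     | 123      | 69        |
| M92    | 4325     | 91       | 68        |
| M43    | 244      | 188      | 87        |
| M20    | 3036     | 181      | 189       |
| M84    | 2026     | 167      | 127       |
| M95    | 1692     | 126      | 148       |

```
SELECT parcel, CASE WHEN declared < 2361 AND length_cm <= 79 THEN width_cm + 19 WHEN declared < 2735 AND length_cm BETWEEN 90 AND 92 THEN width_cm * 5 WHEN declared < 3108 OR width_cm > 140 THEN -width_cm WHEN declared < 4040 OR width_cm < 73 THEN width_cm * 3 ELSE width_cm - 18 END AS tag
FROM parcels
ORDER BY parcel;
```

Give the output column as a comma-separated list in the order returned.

parcel=M14: declared < 3108 OR width_cm > 140 → -199
parcel=M20: declared < 3108 OR width_cm > 140 → -181
parcel=M28: declared < 3108 OR width_cm > 140 → -41
parcel=M43: declared < 3108 OR width_cm > 140 → -188
parcel=M57: ELSE → 111
parcel=M63: declared < 3108 OR width_cm > 140 → -74
parcel=M84: declared < 3108 OR width_cm > 140 → -167
parcel=M90: declared < 3108 OR width_cm > 140 → -140
parcel=M91: ELSE → 76
parcel=M92: ELSE → 73
parcel=M93: declared < 2361 AND length_cm <= 79 → 142
parcel=M95: declared < 3108 OR width_cm > 140 → -126

-199, -181, -41, -188, 111, -74, -167, -140, 76, 73, 142, -126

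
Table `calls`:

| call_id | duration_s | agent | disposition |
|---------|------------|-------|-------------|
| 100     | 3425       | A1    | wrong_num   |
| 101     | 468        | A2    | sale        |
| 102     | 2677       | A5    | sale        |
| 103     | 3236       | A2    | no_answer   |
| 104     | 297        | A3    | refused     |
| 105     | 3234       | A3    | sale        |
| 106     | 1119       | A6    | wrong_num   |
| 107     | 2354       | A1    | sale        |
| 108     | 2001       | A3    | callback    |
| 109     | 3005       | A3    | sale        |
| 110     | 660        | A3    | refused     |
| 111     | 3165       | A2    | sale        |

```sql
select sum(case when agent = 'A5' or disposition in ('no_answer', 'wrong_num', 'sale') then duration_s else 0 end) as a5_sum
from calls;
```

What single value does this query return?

22683

call_id=100: ✓ → 3425
call_id=101: ✓ → 468
call_id=102: ✓ → 2677
call_id=103: ✓ → 3236
call_id=104: ✗
call_id=105: ✓ → 3234
call_id=106: ✓ → 1119
call_id=107: ✓ → 2354
call_id=108: ✗
call_id=109: ✓ → 3005
call_id=110: ✗
call_id=111: ✓ → 3165
a5_sum = 3425 + 468 + 2677 + 3236 + 3234 + 1119 + 2354 + 3005 + 3165 = 22683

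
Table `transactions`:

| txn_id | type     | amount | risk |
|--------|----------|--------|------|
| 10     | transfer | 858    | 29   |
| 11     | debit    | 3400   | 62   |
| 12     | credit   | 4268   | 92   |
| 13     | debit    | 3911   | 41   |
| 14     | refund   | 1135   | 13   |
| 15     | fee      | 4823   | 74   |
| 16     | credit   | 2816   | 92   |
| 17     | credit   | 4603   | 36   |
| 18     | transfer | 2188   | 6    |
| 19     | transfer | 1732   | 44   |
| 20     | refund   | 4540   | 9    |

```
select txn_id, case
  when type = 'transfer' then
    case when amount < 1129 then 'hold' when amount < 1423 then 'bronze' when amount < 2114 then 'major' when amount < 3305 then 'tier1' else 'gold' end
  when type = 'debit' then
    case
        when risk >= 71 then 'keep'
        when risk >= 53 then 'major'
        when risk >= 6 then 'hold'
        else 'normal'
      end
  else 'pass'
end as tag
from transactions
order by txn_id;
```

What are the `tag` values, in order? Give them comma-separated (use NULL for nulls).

hold, major, pass, hold, pass, pass, pass, pass, tier1, major, pass

txn_id=10: type='transfer' → inner[amount < 1129] → hold
txn_id=11: type='debit' → inner[risk >= 53] → major
txn_id=12: type='credit' → outer ELSE → pass
txn_id=13: type='debit' → inner[risk >= 6] → hold
txn_id=14: type='refund' → outer ELSE → pass
txn_id=15: type='fee' → outer ELSE → pass
txn_id=16: type='credit' → outer ELSE → pass
txn_id=17: type='credit' → outer ELSE → pass
txn_id=18: type='transfer' → inner[amount < 3305] → tier1
txn_id=19: type='transfer' → inner[amount < 2114] → major
txn_id=20: type='refund' → outer ELSE → pass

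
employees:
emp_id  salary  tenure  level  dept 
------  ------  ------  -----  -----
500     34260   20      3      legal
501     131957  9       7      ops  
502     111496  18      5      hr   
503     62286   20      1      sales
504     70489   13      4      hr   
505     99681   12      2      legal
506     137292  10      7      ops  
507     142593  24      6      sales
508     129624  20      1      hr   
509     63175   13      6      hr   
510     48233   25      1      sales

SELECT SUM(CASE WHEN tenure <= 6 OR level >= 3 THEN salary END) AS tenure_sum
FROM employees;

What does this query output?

emp_id=500: ✓ → 34260
emp_id=501: ✓ → 131957
emp_id=502: ✓ → 111496
emp_id=503: ✗
emp_id=504: ✓ → 70489
emp_id=505: ✗
emp_id=506: ✓ → 137292
emp_id=507: ✓ → 142593
emp_id=508: ✗
emp_id=509: ✓ → 63175
emp_id=510: ✗
tenure_sum = 34260 + 131957 + 111496 + 70489 + 137292 + 142593 + 63175 = 691262

691262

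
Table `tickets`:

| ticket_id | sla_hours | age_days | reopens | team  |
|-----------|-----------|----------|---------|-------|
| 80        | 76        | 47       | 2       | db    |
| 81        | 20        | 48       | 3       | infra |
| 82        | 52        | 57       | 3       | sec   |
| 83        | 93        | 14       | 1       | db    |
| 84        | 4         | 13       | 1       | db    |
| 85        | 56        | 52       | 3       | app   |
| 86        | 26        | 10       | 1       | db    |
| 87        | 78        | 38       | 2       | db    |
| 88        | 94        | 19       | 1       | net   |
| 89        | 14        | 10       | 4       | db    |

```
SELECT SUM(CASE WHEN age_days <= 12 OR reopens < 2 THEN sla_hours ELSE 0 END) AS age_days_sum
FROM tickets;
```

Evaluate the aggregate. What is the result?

ticket_id=80: ✗
ticket_id=81: ✗
ticket_id=82: ✗
ticket_id=83: ✓ → 93
ticket_id=84: ✓ → 4
ticket_id=85: ✗
ticket_id=86: ✓ → 26
ticket_id=87: ✗
ticket_id=88: ✓ → 94
ticket_id=89: ✓ → 14
age_days_sum = 93 + 4 + 26 + 94 + 14 = 231

231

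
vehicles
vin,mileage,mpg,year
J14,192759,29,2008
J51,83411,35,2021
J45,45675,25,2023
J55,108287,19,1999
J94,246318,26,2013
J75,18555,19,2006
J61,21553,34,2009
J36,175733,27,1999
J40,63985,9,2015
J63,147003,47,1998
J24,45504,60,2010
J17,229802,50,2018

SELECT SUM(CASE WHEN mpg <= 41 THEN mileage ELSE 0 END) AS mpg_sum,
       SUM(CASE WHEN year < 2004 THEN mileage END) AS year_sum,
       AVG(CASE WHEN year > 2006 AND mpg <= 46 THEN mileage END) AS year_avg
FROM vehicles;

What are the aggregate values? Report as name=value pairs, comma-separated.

[mpg_sum: mpg <= 41]
vin=J14: ✓ → 192759
vin=J51: ✓ → 83411
vin=J45: ✓ → 45675
vin=J55: ✓ → 108287
vin=J94: ✓ → 246318
vin=J75: ✓ → 18555
vin=J61: ✓ → 21553
vin=J36: ✓ → 175733
vin=J40: ✓ → 63985
vin=J63: ✗
vin=J24: ✗
vin=J17: ✗
mpg_sum = 192759 + 83411 + 45675 + 108287 + 246318 + 18555 + 21553 + 175733 + 63985 = 956276
—
[year_sum: year < 2004]
vin=J14: ✗
vin=J51: ✗
vin=J45: ✗
vin=J55: ✓ → 108287
vin=J94: ✗
vin=J75: ✗
vin=J61: ✗
vin=J36: ✓ → 175733
vin=J40: ✗
vin=J63: ✓ → 147003
vin=J24: ✗
vin=J17: ✗
year_sum = 108287 + 175733 + 147003 = 431023
—
[year_avg: year > 2006 AND mpg <= 46]
vin=J14: ✓ → 192759
vin=J51: ✓ → 83411
vin=J45: ✓ → 45675
vin=J55: ✗
vin=J94: ✓ → 246318
vin=J75: ✗
vin=J61: ✓ → 21553
vin=J36: ✗
vin=J40: ✓ → 63985
vin=J63: ✗
vin=J24: ✗
vin=J17: ✗
year_avg = (192759 + 83411 + 45675 + 246318 + 21553 + 63985) / 6 = 108950.1666666667

mpg_sum=956276, year_sum=431023, year_avg=108950.1666666667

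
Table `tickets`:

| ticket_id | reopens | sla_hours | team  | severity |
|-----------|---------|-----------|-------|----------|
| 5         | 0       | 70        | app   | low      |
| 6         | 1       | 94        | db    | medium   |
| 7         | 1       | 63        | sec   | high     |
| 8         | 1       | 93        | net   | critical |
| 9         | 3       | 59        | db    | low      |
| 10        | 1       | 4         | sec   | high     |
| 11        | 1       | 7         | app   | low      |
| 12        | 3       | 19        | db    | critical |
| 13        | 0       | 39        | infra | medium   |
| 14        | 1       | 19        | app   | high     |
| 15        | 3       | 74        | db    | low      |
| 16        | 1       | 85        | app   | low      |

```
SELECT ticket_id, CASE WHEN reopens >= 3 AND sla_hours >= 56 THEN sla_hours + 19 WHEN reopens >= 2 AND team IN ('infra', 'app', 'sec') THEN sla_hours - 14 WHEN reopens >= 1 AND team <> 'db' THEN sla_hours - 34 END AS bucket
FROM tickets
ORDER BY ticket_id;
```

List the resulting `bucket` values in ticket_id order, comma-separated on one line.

ticket_id=5: (no match → NULL) → NULL
ticket_id=6: (no match → NULL) → NULL
ticket_id=7: reopens >= 1 AND team <> 'db' → 29
ticket_id=8: reopens >= 1 AND team <> 'db' → 59
ticket_id=9: reopens >= 3 AND sla_hours >= 56 → 78
ticket_id=10: reopens >= 1 AND team <> 'db' → -30
ticket_id=11: reopens >= 1 AND team <> 'db' → -27
ticket_id=12: (no match → NULL) → NULL
ticket_id=13: (no match → NULL) → NULL
ticket_id=14: reopens >= 1 AND team <> 'db' → -15
ticket_id=15: reopens >= 3 AND sla_hours >= 56 → 93
ticket_id=16: reopens >= 1 AND team <> 'db' → 51

NULL, NULL, 29, 59, 78, -30, -27, NULL, NULL, -15, 93, 51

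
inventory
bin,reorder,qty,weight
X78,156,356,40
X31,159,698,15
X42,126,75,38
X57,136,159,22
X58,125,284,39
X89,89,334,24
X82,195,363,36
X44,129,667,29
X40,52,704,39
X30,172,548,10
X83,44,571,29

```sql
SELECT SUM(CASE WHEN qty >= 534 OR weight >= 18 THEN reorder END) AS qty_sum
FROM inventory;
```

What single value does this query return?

1383

bin=X78: ✓ → 156
bin=X31: ✓ → 159
bin=X42: ✓ → 126
bin=X57: ✓ → 136
bin=X58: ✓ → 125
bin=X89: ✓ → 89
bin=X82: ✓ → 195
bin=X44: ✓ → 129
bin=X40: ✓ → 52
bin=X30: ✓ → 172
bin=X83: ✓ → 44
qty_sum = 156 + 159 + 126 + 136 + 125 + 89 + 195 + 129 + 52 + 172 + 44 = 1383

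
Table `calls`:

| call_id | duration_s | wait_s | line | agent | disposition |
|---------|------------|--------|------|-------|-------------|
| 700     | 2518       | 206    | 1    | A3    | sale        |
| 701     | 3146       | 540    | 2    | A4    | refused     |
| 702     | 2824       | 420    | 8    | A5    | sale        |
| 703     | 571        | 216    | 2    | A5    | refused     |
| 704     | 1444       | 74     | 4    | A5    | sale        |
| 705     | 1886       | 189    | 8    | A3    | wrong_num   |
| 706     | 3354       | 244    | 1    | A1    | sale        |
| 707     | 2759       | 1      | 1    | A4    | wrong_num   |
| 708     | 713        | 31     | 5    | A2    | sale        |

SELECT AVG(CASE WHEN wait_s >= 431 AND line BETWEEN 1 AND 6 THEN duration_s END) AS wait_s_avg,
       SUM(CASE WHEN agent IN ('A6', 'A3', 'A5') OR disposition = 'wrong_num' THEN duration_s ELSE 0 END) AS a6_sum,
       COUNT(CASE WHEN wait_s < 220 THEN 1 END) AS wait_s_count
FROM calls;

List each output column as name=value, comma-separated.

wait_s_avg=3146, a6_sum=12002, wait_s_count=6

[wait_s_avg: wait_s >= 431 AND line BETWEEN 1 AND 6]
call_id=700: ✗
call_id=701: ✓ → 3146
call_id=702: ✗
call_id=703: ✗
call_id=704: ✗
call_id=705: ✗
call_id=706: ✗
call_id=707: ✗
call_id=708: ✗
wait_s_avg = 3146
—
[a6_sum: agent IN ('A6', 'A3', 'A5') OR disposition = 'wrong_num']
call_id=700: ✓ → 2518
call_id=701: ✗
call_id=702: ✓ → 2824
call_id=703: ✓ → 571
call_id=704: ✓ → 1444
call_id=705: ✓ → 1886
call_id=706: ✗
call_id=707: ✓ → 2759
call_id=708: ✗
a6_sum = 2518 + 2824 + 571 + 1444 + 1886 + 2759 = 12002
—
[wait_s_count: wait_s < 220]
call_id=700: ✓ → 1
call_id=701: ✗
call_id=702: ✗
call_id=703: ✓ → 1
call_id=704: ✓ → 1
call_id=705: ✓ → 1
call_id=706: ✗
call_id=707: ✓ → 1
call_id=708: ✓ → 1
wait_s_count = COUNT(1, 1, 1, 1, 1, 1) = 6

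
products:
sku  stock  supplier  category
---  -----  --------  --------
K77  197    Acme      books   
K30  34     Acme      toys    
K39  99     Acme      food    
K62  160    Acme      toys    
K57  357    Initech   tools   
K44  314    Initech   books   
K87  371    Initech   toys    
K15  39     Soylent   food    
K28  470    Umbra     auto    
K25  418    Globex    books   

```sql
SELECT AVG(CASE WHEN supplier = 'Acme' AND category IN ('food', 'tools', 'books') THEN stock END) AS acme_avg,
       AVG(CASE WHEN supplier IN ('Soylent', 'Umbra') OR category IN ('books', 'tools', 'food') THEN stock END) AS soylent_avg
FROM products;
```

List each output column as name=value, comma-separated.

[acme_avg: supplier = 'Acme' AND category IN ('food', 'tools', 'books')]
sku=K77: ✓ → 197
sku=K30: ✗
sku=K39: ✓ → 99
sku=K62: ✗
sku=K57: ✗
sku=K44: ✗
sku=K87: ✗
sku=K15: ✗
sku=K28: ✗
sku=K25: ✗
acme_avg = (197 + 99) / 2 = 148
—
[soylent_avg: supplier IN ('Soylent', 'Umbra') OR category IN ('books', 'tools', 'food')]
sku=K77: ✓ → 197
sku=K30: ✗
sku=K39: ✓ → 99
sku=K62: ✗
sku=K57: ✓ → 357
sku=K44: ✓ → 314
sku=K87: ✗
sku=K15: ✓ → 39
sku=K28: ✓ → 470
sku=K25: ✓ → 418
soylent_avg = (197 + 99 + 357 + 314 + 39 + 470 + 418) / 7 = 270.5714285714

acme_avg=148, soylent_avg=270.5714285714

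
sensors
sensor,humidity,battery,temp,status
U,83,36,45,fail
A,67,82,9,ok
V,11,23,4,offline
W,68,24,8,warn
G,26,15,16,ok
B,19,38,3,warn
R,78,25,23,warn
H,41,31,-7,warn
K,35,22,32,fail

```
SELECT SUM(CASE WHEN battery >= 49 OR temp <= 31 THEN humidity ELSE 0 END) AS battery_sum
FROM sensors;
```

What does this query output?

310

sensor=U: ✗
sensor=A: ✓ → 67
sensor=V: ✓ → 11
sensor=W: ✓ → 68
sensor=G: ✓ → 26
sensor=B: ✓ → 19
sensor=R: ✓ → 78
sensor=H: ✓ → 41
sensor=K: ✗
battery_sum = 67 + 11 + 68 + 26 + 19 + 78 + 41 = 310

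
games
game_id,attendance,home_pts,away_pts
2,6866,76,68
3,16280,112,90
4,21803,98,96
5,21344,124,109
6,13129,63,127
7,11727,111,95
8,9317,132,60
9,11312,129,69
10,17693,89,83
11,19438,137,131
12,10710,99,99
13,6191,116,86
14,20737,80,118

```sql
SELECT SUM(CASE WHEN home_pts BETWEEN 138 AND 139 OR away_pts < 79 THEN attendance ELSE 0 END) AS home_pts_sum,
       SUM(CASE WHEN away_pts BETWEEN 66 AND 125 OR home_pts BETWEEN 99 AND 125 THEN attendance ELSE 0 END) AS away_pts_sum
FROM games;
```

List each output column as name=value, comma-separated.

home_pts_sum=27495, away_pts_sum=144663

[home_pts_sum: home_pts BETWEEN 138 AND 139 OR away_pts < 79]
game_id=2: ✓ → 6866
game_id=3: ✗
game_id=4: ✗
game_id=5: ✗
game_id=6: ✗
game_id=7: ✗
game_id=8: ✓ → 9317
game_id=9: ✓ → 11312
game_id=10: ✗
game_id=11: ✗
game_id=12: ✗
game_id=13: ✗
game_id=14: ✗
home_pts_sum = 6866 + 9317 + 11312 = 27495
—
[away_pts_sum: away_pts BETWEEN 66 AND 125 OR home_pts BETWEEN 99 AND 125]
game_id=2: ✓ → 6866
game_id=3: ✓ → 16280
game_id=4: ✓ → 21803
game_id=5: ✓ → 21344
game_id=6: ✗
game_id=7: ✓ → 11727
game_id=8: ✗
game_id=9: ✓ → 11312
game_id=10: ✓ → 17693
game_id=11: ✗
game_id=12: ✓ → 10710
game_id=13: ✓ → 6191
game_id=14: ✓ → 20737
away_pts_sum = 6866 + 16280 + 21803 + 21344 + 11727 + 11312 + 17693 + 10710 + 6191 + 20737 = 144663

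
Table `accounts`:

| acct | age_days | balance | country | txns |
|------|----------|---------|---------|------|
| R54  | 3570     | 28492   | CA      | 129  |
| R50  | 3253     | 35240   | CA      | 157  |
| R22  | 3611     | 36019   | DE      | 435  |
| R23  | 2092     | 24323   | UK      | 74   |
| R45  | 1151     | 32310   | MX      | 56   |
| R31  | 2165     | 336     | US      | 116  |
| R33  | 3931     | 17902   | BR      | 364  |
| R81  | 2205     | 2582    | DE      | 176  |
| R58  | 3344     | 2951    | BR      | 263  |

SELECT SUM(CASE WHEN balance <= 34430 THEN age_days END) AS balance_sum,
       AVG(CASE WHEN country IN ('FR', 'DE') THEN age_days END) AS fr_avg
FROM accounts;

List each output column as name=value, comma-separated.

[balance_sum: balance <= 34430]
acct=R54: ✓ → 3570
acct=R50: ✗
acct=R22: ✗
acct=R23: ✓ → 2092
acct=R45: ✓ → 1151
acct=R31: ✓ → 2165
acct=R33: ✓ → 3931
acct=R81: ✓ → 2205
acct=R58: ✓ → 3344
balance_sum = 3570 + 2092 + 1151 + 2165 + 3931 + 2205 + 3344 = 18458
—
[fr_avg: country IN ('FR', 'DE')]
acct=R54: ✗
acct=R50: ✗
acct=R22: ✓ → 3611
acct=R23: ✗
acct=R45: ✗
acct=R31: ✗
acct=R33: ✗
acct=R81: ✓ → 2205
acct=R58: ✗
fr_avg = (3611 + 2205) / 2 = 2908

balance_sum=18458, fr_avg=2908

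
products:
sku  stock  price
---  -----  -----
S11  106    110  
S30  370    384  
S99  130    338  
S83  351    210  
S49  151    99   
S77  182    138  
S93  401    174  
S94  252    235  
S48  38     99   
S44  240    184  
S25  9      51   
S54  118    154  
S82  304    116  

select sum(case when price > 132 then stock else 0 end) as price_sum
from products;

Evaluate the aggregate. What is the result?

2044

sku=S11: ✗
sku=S30: ✓ → 370
sku=S99: ✓ → 130
sku=S83: ✓ → 351
sku=S49: ✗
sku=S77: ✓ → 182
sku=S93: ✓ → 401
sku=S94: ✓ → 252
sku=S48: ✗
sku=S44: ✓ → 240
sku=S25: ✗
sku=S54: ✓ → 118
sku=S82: ✗
price_sum = 370 + 130 + 351 + 182 + 401 + 252 + 240 + 118 = 2044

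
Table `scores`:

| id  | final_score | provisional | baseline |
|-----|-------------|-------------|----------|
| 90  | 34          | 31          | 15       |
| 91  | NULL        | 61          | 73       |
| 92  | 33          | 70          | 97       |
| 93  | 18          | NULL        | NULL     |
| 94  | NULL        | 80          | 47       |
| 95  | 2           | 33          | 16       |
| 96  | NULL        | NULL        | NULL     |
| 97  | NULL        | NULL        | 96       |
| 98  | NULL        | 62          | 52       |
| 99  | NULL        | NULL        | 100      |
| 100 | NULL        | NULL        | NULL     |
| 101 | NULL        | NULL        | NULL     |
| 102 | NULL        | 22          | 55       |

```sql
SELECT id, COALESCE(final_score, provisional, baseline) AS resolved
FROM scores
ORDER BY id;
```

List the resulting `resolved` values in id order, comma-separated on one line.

34, 61, 33, 18, 80, 2, NULL, 96, 62, 100, NULL, NULL, 22

id=90: final_score=34 → 34
id=91: final_score=NULL, provisional=61 → 61
id=92: final_score=33 → 33
id=93: final_score=18 → 18
id=94: final_score=NULL, provisional=80 → 80
id=95: final_score=2 → 2
id=96: final_score=NULL, provisional=NULL, baseline=NULL (all NULL) → NULL
id=97: final_score=NULL, provisional=NULL, baseline=96 → 96
id=98: final_score=NULL, provisional=62 → 62
id=99: final_score=NULL, provisional=NULL, baseline=100 → 100
id=100: final_score=NULL, provisional=NULL, baseline=NULL (all NULL) → NULL
id=101: final_score=NULL, provisional=NULL, baseline=NULL (all NULL) → NULL
id=102: final_score=NULL, provisional=22 → 22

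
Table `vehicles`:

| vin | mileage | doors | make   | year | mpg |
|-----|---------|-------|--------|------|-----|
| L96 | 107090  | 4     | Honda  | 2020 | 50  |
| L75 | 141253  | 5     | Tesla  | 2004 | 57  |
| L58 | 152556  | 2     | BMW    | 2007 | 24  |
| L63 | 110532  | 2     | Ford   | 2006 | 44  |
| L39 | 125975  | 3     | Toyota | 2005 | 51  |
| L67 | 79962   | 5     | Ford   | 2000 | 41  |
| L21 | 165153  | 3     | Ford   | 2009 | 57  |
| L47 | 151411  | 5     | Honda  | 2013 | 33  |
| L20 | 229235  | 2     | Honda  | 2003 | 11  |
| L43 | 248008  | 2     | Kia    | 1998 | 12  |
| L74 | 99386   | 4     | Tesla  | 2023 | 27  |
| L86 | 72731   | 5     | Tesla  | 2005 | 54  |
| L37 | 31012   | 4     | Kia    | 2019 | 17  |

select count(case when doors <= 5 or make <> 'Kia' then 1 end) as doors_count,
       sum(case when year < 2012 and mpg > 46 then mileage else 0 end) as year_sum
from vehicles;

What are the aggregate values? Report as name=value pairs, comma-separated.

doors_count=13, year_sum=505112

[doors_count: doors <= 5 or make <> 'Kia']
vin=L96: ✓ → 1
vin=L75: ✓ → 1
vin=L58: ✓ → 1
vin=L63: ✓ → 1
vin=L39: ✓ → 1
vin=L67: ✓ → 1
vin=L21: ✓ → 1
vin=L47: ✓ → 1
vin=L20: ✓ → 1
vin=L43: ✓ → 1
vin=L74: ✓ → 1
vin=L86: ✓ → 1
vin=L37: ✓ → 1
doors_count = COUNT(1, 1, 1, 1, 1, 1, 1, 1, 1, 1, 1, 1, 1) = 13
—
[year_sum: year < 2012 and mpg > 46]
vin=L96: ✗
vin=L75: ✓ → 141253
vin=L58: ✗
vin=L63: ✗
vin=L39: ✓ → 125975
vin=L67: ✗
vin=L21: ✓ → 165153
vin=L47: ✗
vin=L20: ✗
vin=L43: ✗
vin=L74: ✗
vin=L86: ✓ → 72731
vin=L37: ✗
year_sum = 141253 + 125975 + 165153 + 72731 = 505112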